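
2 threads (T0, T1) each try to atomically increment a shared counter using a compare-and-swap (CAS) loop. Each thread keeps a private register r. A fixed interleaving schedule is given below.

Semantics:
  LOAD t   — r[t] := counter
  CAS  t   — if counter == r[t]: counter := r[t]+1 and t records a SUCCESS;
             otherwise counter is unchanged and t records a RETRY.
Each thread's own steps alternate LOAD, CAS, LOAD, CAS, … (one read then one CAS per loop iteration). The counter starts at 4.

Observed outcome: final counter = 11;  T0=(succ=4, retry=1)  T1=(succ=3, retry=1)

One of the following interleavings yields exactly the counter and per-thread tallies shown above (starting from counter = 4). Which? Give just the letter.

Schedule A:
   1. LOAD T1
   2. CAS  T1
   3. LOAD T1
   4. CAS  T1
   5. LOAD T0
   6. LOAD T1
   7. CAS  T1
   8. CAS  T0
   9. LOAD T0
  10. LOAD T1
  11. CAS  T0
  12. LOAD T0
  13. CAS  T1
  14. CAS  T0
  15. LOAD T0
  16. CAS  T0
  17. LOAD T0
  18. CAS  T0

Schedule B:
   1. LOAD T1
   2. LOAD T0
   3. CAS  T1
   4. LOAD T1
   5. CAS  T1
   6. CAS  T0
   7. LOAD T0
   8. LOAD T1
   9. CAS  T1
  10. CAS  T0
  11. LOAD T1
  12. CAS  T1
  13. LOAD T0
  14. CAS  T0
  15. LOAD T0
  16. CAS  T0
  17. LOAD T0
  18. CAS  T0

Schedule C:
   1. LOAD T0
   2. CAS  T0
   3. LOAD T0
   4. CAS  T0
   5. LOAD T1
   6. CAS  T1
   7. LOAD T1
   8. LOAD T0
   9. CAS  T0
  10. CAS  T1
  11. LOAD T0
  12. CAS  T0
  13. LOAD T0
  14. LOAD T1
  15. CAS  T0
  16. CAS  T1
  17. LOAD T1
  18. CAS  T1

A

Run A:
#1 T1 reads 4
#2 T1 CAS(4→5) writes; counter now 5
#3 T1 reads 5
#4 T1 CAS(5→6) writes; counter now 6
#5 T0 reads 6
#6 T1 reads 6
#7 T1 CAS(6→7) writes; counter now 7
#8 T0 CAS(6→7) fails; counter now 7
#9 T0 reads 7
#10 T1 reads 7
#11 T0 CAS(7→8) writes; counter now 8
#12 T0 reads 8
#13 T1 CAS(7→8) fails; counter now 8
#14 T0 CAS(8→9) writes; counter now 9
#15 T0 reads 9
#16 T0 CAS(9→10) writes; counter now 10
#17 T0 reads 10
#18 T0 CAS(10→11) writes; counter now 11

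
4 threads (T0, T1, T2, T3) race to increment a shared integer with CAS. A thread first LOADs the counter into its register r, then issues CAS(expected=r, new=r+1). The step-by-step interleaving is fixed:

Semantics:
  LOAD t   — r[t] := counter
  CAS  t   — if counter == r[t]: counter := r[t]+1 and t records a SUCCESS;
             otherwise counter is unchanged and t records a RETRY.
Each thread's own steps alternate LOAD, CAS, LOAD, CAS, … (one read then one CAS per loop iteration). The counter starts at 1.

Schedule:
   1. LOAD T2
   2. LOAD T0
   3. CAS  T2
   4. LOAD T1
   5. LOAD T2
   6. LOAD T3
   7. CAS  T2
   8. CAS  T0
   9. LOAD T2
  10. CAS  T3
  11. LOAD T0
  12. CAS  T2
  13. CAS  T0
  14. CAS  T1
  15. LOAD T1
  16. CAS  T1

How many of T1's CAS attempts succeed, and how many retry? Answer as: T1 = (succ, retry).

T1 = (1, 1)

1. LOAD T2 → mem=1 r[T2]=1 [LOAD]
2. LOAD T0 → mem=1 r[T0]=1 [LOAD]
3. CAS T2 → mem=2 r[T2]=1 [OK]
4. LOAD T1 → mem=2 r[T1]=2 [LOAD]
5. LOAD T2 → mem=2 r[T2]=2 [LOAD]
6. LOAD T3 → mem=2 r[T3]=2 [LOAD]
7. CAS T2 → mem=3 r[T2]=2 [OK]
8. CAS T0 → mem=3 r[T0]=1 [RETRY]
9. LOAD T2 → mem=3 r[T2]=3 [LOAD]
10. CAS T3 → mem=3 r[T3]=2 [RETRY]
11. LOAD T0 → mem=3 r[T0]=3 [LOAD]
12. CAS T2 → mem=4 r[T2]=3 [OK]
13. CAS T0 → mem=4 r[T0]=3 [RETRY]
14. CAS T1 → mem=4 r[T1]=2 [RETRY]
15. LOAD T1 → mem=4 r[T1]=4 [LOAD]
16. CAS T1 → mem=5 r[T1]=4 [OK]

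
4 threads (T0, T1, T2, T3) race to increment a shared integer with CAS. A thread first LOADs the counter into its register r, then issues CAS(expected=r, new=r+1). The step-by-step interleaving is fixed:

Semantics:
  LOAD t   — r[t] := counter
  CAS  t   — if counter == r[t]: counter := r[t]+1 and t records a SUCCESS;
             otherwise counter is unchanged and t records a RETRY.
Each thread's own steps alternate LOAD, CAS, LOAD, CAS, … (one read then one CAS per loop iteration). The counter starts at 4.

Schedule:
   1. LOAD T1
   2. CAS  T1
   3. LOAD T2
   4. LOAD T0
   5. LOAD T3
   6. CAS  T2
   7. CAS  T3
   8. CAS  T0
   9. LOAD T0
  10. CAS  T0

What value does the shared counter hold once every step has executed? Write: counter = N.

1. LOAD T1 → mem=4 r[T1]=4 [LOAD]
2. CAS T1 → mem=5 r[T1]=4 [OK]
3. LOAD T2 → mem=5 r[T2]=5 [LOAD]
4. LOAD T0 → mem=5 r[T0]=5 [LOAD]
5. LOAD T3 → mem=5 r[T3]=5 [LOAD]
6. CAS T2 → mem=6 r[T2]=5 [OK]
7. CAS T3 → mem=6 r[T3]=5 [RETRY]
8. CAS T0 → mem=6 r[T0]=5 [RETRY]
9. LOAD T0 → mem=6 r[T0]=6 [LOAD]
10. CAS T0 → mem=7 r[T0]=6 [OK]

counter = 7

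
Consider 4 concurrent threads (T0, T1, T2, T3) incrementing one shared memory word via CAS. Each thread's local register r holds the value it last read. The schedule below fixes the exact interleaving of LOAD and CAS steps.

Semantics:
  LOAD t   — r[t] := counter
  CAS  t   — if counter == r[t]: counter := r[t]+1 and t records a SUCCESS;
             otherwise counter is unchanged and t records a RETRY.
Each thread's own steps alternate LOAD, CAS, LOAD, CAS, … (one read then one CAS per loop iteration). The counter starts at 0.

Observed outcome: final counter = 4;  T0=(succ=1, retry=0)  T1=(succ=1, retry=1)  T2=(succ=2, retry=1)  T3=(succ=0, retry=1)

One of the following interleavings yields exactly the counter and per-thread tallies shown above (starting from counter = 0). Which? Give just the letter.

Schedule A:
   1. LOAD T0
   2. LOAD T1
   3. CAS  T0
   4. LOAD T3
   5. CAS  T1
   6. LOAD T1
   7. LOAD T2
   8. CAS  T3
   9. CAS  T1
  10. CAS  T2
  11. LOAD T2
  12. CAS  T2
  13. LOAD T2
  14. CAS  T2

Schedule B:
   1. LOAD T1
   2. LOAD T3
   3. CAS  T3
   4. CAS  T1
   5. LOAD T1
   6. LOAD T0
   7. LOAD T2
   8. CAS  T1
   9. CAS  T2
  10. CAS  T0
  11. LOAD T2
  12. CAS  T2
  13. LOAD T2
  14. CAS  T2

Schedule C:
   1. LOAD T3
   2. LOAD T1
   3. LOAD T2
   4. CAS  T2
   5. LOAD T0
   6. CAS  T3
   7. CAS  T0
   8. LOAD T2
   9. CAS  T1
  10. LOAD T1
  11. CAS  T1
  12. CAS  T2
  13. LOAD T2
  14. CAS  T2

C

Tracing schedule C:
[1] T3.load  rd  (counter 0, T3.r 0)
[2] T1.load  rd  (counter 0, T1.r 0)
[3] T2.load  rd  (counter 0, T2.r 0)
[4] T2.cas  hit  (counter 1, T2.r 0)
[5] T0.load  rd  (counter 1, T0.r 1)
[6] T3.cas  miss  (counter 1, T3.r 0)
[7] T0.cas  hit  (counter 2, T0.r 1)
[8] T2.load  rd  (counter 2, T2.r 2)
[9] T1.cas  miss  (counter 2, T1.r 0)
[10] T1.load  rd  (counter 2, T1.r 2)
[11] T1.cas  hit  (counter 3, T1.r 2)
[12] T2.cas  miss  (counter 3, T2.r 2)
[13] T2.load  rd  (counter 3, T2.r 3)
[14] T2.cas  hit  (counter 4, T2.r 3)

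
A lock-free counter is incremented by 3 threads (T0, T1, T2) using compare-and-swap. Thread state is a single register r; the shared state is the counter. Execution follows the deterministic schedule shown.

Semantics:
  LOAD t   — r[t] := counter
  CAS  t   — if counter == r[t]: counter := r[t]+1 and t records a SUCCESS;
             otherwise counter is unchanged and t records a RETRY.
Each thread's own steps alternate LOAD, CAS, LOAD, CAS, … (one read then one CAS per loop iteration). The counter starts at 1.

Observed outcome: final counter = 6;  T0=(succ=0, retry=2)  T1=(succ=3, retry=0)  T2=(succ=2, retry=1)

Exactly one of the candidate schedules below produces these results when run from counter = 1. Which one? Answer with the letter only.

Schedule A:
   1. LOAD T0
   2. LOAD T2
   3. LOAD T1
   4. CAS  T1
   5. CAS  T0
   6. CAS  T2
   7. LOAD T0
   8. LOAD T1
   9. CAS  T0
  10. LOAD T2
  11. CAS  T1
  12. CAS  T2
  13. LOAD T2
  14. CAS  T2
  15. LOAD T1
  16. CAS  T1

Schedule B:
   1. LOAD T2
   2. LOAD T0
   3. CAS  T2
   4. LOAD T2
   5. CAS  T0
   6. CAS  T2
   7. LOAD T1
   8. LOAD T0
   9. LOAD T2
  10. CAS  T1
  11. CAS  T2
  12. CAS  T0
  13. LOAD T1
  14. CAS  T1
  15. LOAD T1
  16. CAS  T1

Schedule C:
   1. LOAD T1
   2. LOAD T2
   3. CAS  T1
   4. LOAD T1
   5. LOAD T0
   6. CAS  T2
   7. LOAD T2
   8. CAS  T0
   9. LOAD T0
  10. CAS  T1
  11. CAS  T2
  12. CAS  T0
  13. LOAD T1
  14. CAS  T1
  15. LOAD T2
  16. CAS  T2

Run B:
1. LOAD T2 → mem=1 r[T2]=1 [LOAD]
2. LOAD T0 → mem=1 r[T0]=1 [LOAD]
3. CAS T2 → mem=2 r[T2]=1 [OK]
4. LOAD T2 → mem=2 r[T2]=2 [LOAD]
5. CAS T0 → mem=2 r[T0]=1 [RETRY]
6. CAS T2 → mem=3 r[T2]=2 [OK]
7. LOAD T1 → mem=3 r[T1]=3 [LOAD]
8. LOAD T0 → mem=3 r[T0]=3 [LOAD]
9. LOAD T2 → mem=3 r[T2]=3 [LOAD]
10. CAS T1 → mem=4 r[T1]=3 [OK]
11. CAS T2 → mem=4 r[T2]=3 [RETRY]
12. CAS T0 → mem=4 r[T0]=3 [RETRY]
13. LOAD T1 → mem=4 r[T1]=4 [LOAD]
14. CAS T1 → mem=5 r[T1]=4 [OK]
15. LOAD T1 → mem=5 r[T1]=5 [LOAD]
16. CAS T1 → mem=6 r[T1]=5 [OK]

B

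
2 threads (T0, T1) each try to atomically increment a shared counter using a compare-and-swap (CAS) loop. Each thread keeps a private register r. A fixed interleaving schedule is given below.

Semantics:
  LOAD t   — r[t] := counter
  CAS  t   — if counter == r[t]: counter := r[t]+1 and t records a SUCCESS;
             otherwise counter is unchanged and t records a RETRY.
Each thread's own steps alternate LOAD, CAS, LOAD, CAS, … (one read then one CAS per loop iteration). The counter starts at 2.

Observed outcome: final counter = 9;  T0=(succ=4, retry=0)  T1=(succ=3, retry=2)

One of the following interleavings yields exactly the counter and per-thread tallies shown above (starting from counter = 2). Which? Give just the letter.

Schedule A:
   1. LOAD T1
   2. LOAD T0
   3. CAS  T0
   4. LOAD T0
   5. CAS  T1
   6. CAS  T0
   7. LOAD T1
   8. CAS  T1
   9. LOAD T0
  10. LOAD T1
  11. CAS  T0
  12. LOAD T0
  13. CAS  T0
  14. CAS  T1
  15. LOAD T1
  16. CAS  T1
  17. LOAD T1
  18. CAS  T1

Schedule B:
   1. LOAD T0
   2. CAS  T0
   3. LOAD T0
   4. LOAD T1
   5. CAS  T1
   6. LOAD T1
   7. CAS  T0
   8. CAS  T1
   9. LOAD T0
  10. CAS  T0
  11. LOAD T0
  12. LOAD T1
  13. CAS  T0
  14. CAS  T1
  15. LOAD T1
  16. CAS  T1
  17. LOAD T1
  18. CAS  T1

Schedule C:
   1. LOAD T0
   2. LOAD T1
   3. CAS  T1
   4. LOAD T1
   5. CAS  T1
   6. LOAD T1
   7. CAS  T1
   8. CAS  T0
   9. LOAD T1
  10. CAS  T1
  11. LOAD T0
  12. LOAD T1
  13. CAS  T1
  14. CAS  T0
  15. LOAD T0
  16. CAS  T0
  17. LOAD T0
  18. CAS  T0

A

Run A:
   1) LOAD T1:  M=2  r_T1=2
   2) LOAD T0:  M=2  r_T0=2
   3) CAS  T0:  M=3  r_T0=2 ✓
   4) LOAD T0:  M=3  r_T0=3
   5) CAS  T1:  M=3  r_T1=2 ✗
   6) CAS  T0:  M=4  r_T0=3 ✓
   7) LOAD T1:  M=4  r_T1=4
   8) CAS  T1:  M=5  r_T1=4 ✓
   9) LOAD T0:  M=5  r_T0=5
  10) LOAD T1:  M=5  r_T1=5
  11) CAS  T0:  M=6  r_T0=5 ✓
  12) LOAD T0:  M=6  r_T0=6
  13) CAS  T0:  M=7  r_T0=6 ✓
  14) CAS  T1:  M=7  r_T1=5 ✗
  15) LOAD T1:  M=7  r_T1=7
  16) CAS  T1:  M=8  r_T1=7 ✓
  17) LOAD T1:  M=8  r_T1=8
  18) CAS  T1:  M=9  r_T1=8 ✓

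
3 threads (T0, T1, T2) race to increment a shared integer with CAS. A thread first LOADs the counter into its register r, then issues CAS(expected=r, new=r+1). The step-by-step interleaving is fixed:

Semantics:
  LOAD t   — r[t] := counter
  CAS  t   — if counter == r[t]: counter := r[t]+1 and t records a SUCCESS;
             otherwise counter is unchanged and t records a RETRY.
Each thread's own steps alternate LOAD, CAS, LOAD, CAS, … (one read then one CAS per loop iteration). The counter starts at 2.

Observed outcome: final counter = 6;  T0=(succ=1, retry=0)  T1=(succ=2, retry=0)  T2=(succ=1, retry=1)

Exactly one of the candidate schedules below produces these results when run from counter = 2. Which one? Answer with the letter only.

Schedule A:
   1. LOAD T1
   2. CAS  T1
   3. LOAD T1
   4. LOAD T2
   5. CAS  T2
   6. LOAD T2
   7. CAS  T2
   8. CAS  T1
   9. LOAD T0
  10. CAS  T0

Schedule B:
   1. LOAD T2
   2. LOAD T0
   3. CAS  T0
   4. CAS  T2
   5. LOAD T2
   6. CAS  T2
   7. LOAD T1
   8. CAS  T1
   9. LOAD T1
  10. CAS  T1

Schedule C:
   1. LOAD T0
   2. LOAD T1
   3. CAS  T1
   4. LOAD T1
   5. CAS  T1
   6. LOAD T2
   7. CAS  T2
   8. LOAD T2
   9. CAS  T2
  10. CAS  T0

Tracing schedule B:
#1 T2 reads 2
#2 T0 reads 2
#3 T0 CAS(2→3) writes; counter now 3
#4 T2 CAS(2→3) fails; counter now 3
#5 T2 reads 3
#6 T2 CAS(3→4) writes; counter now 4
#7 T1 reads 4
#8 T1 CAS(4→5) writes; counter now 5
#9 T1 reads 5
#10 T1 CAS(5→6) writes; counter now 6

B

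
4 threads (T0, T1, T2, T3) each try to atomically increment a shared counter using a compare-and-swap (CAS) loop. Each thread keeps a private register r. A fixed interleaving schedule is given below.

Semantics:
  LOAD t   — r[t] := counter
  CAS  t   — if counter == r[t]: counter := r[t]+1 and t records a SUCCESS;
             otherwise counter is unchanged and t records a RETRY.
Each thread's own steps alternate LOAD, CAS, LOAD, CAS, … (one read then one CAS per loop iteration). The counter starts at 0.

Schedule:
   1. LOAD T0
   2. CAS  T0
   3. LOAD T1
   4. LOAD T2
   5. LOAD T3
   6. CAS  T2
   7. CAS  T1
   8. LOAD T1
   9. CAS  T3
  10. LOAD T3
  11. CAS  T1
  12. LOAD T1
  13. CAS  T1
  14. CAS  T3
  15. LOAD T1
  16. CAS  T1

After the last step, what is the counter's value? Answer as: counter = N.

T0 LOAD — after: cnt=0, r=0 — load
T0 CAS — after: cnt=1, r=0 — ok
T1 LOAD — after: cnt=1, r=1 — load
T2 LOAD — after: cnt=1, r=1 — load
T3 LOAD — after: cnt=1, r=1 — load
T2 CAS — after: cnt=2, r=1 — ok
T1 CAS — after: cnt=2, r=1 — retry
T1 LOAD — after: cnt=2, r=2 — load
T3 CAS — after: cnt=2, r=1 — retry
T3 LOAD — after: cnt=2, r=2 — load
T1 CAS — after: cnt=3, r=2 — ok
T1 LOAD — after: cnt=3, r=3 — load
T1 CAS — after: cnt=4, r=3 — ok
T3 CAS — after: cnt=4, r=2 — retry
T1 LOAD — after: cnt=4, r=4 — load
T1 CAS — after: cnt=5, r=4 — ok

counter = 5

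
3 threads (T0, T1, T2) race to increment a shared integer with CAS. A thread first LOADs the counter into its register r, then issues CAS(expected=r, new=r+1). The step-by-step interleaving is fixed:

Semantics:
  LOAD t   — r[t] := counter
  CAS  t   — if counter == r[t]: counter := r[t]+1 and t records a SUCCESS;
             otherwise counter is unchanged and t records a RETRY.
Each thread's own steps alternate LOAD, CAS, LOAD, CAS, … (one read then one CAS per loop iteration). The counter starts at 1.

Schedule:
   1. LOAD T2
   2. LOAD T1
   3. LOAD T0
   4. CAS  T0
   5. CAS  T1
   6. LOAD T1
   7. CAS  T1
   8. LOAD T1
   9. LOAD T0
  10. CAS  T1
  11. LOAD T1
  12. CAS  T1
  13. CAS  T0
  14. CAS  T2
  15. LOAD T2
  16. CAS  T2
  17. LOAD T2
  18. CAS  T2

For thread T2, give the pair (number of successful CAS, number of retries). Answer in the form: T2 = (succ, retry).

T2 = (2, 1)

[1] T2.load  rd  (counter 1, T2.r 1)
[2] T1.load  rd  (counter 1, T1.r 1)
[3] T0.load  rd  (counter 1, T0.r 1)
[4] T0.cas  hit  (counter 2, T0.r 1)
[5] T1.cas  miss  (counter 2, T1.r 1)
[6] T1.load  rd  (counter 2, T1.r 2)
[7] T1.cas  hit  (counter 3, T1.r 2)
[8] T1.load  rd  (counter 3, T1.r 3)
[9] T0.load  rd  (counter 3, T0.r 3)
[10] T1.cas  hit  (counter 4, T1.r 3)
[11] T1.load  rd  (counter 4, T1.r 4)
[12] T1.cas  hit  (counter 5, T1.r 4)
[13] T0.cas  miss  (counter 5, T0.r 3)
[14] T2.cas  miss  (counter 5, T2.r 1)
[15] T2.load  rd  (counter 5, T2.r 5)
[16] T2.cas  hit  (counter 6, T2.r 5)
[17] T2.load  rd  (counter 6, T2.r 6)
[18] T2.cas  hit  (counter 7, T2.r 6)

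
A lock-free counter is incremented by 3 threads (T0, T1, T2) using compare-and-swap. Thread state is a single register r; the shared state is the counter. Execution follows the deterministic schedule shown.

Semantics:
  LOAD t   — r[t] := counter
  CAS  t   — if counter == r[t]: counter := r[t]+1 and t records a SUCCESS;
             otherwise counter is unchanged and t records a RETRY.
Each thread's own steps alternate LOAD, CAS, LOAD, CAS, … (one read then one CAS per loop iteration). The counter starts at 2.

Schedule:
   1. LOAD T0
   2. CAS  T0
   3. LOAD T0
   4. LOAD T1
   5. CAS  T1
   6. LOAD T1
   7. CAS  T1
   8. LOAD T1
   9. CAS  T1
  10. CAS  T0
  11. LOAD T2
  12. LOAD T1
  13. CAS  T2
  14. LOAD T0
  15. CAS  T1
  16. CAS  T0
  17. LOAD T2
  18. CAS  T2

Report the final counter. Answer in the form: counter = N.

   1) LOAD T0:  M=2  r_T0=2
   2) CAS  T0:  M=3  r_T0=2 ✓
   3) LOAD T0:  M=3  r_T0=3
   4) LOAD T1:  M=3  r_T1=3
   5) CAS  T1:  M=4  r_T1=3 ✓
   6) LOAD T1:  M=4  r_T1=4
   7) CAS  T1:  M=5  r_T1=4 ✓
   8) LOAD T1:  M=5  r_T1=5
   9) CAS  T1:  M=6  r_T1=5 ✓
  10) CAS  T0:  M=6  r_T0=3 ✗
  11) LOAD T2:  M=6  r_T2=6
  12) LOAD T1:  M=6  r_T1=6
  13) CAS  T2:  M=7  r_T2=6 ✓
  14) LOAD T0:  M=7  r_T0=7
  15) CAS  T1:  M=7  r_T1=6 ✗
  16) CAS  T0:  M=8  r_T0=7 ✓
  17) LOAD T2:  M=8  r_T2=8
  18) CAS  T2:  M=9  r_T2=8 ✓

counter = 9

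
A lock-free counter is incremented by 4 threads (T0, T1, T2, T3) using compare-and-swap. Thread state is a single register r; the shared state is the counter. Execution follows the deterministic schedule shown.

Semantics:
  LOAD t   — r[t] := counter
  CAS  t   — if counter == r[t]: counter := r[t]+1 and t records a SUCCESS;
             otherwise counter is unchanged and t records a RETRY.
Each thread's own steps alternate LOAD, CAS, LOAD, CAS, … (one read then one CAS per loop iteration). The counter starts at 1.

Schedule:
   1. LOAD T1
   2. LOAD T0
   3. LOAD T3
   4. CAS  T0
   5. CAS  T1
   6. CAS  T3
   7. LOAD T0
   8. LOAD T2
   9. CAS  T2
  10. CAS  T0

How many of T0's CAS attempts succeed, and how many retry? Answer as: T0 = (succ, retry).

[1] T1.load  rd  (counter 1, T1.r 1)
[2] T0.load  rd  (counter 1, T0.r 1)
[3] T3.load  rd  (counter 1, T3.r 1)
[4] T0.cas  hit  (counter 2, T0.r 1)
[5] T1.cas  miss  (counter 2, T1.r 1)
[6] T3.cas  miss  (counter 2, T3.r 1)
[7] T0.load  rd  (counter 2, T0.r 2)
[8] T2.load  rd  (counter 2, T2.r 2)
[9] T2.cas  hit  (counter 3, T2.r 2)
[10] T0.cas  miss  (counter 3, T0.r 2)

T0 = (1, 1)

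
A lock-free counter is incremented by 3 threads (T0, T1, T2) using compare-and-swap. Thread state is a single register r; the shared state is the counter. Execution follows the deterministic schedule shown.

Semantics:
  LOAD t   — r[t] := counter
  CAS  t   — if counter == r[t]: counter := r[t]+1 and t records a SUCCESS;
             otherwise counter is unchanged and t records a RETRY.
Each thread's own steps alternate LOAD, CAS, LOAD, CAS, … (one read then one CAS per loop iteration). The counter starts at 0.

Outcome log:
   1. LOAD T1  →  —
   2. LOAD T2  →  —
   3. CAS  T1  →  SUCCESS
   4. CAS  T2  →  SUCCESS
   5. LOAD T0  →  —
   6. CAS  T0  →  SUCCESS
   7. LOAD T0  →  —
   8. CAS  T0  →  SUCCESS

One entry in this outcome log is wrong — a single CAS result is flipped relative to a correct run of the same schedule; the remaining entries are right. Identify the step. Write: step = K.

Correct run:
step 1: T1 LOAD ⇒ load; ctr=0 reg=0
step 2: T2 LOAD ⇒ load; ctr=0 reg=0
step 3: T1 CAS ⇒ ok; ctr=1 reg=0
step 4: T2 CAS ⇒ retry; ctr=1 reg=0
step 5: T0 LOAD ⇒ load; ctr=1 reg=1
step 6: T0 CAS ⇒ ok; ctr=2 reg=1
step 7: T0 LOAD ⇒ load; ctr=2 reg=2
step 8: T0 CAS ⇒ ok; ctr=3 reg=2
Mismatch at 4.

step = 4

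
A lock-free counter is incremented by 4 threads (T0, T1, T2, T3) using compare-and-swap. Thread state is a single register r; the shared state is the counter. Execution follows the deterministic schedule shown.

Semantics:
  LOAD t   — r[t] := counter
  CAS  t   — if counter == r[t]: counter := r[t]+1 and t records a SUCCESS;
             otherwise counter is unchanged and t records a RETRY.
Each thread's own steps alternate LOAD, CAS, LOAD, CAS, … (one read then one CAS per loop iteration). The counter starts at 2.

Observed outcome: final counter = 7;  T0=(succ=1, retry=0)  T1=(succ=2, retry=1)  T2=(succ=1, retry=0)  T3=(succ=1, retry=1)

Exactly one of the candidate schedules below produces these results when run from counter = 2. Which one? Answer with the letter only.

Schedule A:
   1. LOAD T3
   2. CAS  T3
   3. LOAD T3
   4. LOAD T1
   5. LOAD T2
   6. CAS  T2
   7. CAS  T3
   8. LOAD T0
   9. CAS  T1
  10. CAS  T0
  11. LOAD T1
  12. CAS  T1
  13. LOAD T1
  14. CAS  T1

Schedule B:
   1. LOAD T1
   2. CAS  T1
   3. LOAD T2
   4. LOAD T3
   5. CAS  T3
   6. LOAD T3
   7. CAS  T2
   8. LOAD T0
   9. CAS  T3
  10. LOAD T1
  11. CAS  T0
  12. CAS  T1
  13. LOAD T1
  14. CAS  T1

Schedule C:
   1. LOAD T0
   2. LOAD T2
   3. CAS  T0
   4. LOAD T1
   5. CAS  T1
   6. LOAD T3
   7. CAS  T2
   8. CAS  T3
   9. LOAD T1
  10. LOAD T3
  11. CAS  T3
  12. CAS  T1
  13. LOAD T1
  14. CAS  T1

A

Run A:
1. LOAD T3 → mem=2 r[T3]=2 [LOAD]
2. CAS T3 → mem=3 r[T3]=2 [OK]
3. LOAD T3 → mem=3 r[T3]=3 [LOAD]
4. LOAD T1 → mem=3 r[T1]=3 [LOAD]
5. LOAD T2 → mem=3 r[T2]=3 [LOAD]
6. CAS T2 → mem=4 r[T2]=3 [OK]
7. CAS T3 → mem=4 r[T3]=3 [RETRY]
8. LOAD T0 → mem=4 r[T0]=4 [LOAD]
9. CAS T1 → mem=4 r[T1]=3 [RETRY]
10. CAS T0 → mem=5 r[T0]=4 [OK]
11. LOAD T1 → mem=5 r[T1]=5 [LOAD]
12. CAS T1 → mem=6 r[T1]=5 [OK]
13. LOAD T1 → mem=6 r[T1]=6 [LOAD]
14. CAS T1 → mem=7 r[T1]=6 [OK]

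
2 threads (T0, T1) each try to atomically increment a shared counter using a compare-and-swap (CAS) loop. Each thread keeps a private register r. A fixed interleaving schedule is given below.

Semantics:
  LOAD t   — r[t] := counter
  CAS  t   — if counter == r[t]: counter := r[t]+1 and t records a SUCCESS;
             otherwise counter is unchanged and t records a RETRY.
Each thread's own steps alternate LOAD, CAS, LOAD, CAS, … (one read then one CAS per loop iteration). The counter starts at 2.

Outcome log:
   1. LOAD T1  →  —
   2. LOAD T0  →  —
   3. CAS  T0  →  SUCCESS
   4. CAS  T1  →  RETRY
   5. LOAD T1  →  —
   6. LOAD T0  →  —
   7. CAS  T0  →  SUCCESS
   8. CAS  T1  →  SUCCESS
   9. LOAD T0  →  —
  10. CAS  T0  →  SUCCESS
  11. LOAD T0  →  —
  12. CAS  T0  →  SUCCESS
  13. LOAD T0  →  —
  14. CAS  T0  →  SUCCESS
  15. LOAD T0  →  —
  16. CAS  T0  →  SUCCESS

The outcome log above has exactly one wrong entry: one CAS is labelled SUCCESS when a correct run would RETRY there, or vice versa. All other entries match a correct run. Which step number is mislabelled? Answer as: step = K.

step = 8

Reference trace:
T1 LOAD — after: cnt=2, r=2 — load
T0 LOAD — after: cnt=2, r=2 — load
T0 CAS — after: cnt=3, r=2 — ok
T1 CAS — after: cnt=3, r=2 — retry
T1 LOAD — after: cnt=3, r=3 — load
T0 LOAD — after: cnt=3, r=3 — load
T0 CAS — after: cnt=4, r=3 — ok
T1 CAS — after: cnt=4, r=3 — retry
T0 LOAD — after: cnt=4, r=4 — load
T0 CAS — after: cnt=5, r=4 — ok
T0 LOAD — after: cnt=5, r=5 — load
T0 CAS — after: cnt=6, r=5 — ok
T0 LOAD — after: cnt=6, r=6 — load
T0 CAS — after: cnt=7, r=6 — ok
T0 LOAD — after: cnt=7, r=7 — load
T0 CAS — after: cnt=8, r=7 — ok
Flip is step 8.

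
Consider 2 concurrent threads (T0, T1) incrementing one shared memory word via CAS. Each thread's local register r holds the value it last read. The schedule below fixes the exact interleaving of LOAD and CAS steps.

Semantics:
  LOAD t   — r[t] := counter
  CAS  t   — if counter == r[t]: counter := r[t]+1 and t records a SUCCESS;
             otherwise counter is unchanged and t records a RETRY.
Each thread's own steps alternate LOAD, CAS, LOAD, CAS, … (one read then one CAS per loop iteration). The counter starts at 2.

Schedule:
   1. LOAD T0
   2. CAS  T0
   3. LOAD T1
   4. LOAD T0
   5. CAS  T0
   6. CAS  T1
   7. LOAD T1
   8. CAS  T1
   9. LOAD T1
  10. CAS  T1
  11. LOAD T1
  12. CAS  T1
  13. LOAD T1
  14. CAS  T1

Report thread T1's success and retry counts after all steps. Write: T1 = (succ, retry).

#1 T0 reads 2
#2 T0 CAS(2→3) writes; counter now 3
#3 T1 reads 3
#4 T0 reads 3
#5 T0 CAS(3→4) writes; counter now 4
#6 T1 CAS(3→4) fails; counter now 4
#7 T1 reads 4
#8 T1 CAS(4→5) writes; counter now 5
#9 T1 reads 5
#10 T1 CAS(5→6) writes; counter now 6
#11 T1 reads 6
#12 T1 CAS(6→7) writes; counter now 7
#13 T1 reads 7
#14 T1 CAS(7→8) writes; counter now 8

T1 = (4, 1)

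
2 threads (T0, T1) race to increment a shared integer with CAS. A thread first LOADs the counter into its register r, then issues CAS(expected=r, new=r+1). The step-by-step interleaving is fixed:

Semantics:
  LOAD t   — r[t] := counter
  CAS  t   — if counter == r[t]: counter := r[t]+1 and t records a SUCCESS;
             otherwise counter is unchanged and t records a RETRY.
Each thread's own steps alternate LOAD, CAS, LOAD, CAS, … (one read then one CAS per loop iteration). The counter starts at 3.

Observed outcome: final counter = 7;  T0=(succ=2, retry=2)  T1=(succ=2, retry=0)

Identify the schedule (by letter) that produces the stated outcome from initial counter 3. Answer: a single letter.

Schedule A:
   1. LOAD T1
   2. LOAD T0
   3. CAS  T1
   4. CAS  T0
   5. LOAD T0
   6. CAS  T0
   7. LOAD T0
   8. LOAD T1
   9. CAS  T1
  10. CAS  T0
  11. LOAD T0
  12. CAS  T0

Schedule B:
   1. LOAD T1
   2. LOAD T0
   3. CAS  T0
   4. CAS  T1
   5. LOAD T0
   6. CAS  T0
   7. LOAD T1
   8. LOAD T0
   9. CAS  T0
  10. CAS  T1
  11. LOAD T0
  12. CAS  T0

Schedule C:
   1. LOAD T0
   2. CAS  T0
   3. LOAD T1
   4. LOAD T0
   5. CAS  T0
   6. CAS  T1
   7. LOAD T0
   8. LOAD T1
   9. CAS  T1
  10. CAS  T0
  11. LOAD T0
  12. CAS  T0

Run A:
[1] T1.load  rd  (counter 3, T1.r 3)
[2] T0.load  rd  (counter 3, T0.r 3)
[3] T1.cas  hit  (counter 4, T1.r 3)
[4] T0.cas  miss  (counter 4, T0.r 3)
[5] T0.load  rd  (counter 4, T0.r 4)
[6] T0.cas  hit  (counter 5, T0.r 4)
[7] T0.load  rd  (counter 5, T0.r 5)
[8] T1.load  rd  (counter 5, T1.r 5)
[9] T1.cas  hit  (counter 6, T1.r 5)
[10] T0.cas  miss  (counter 6, T0.r 5)
[11] T0.load  rd  (counter 6, T0.r 6)
[12] T0.cas  hit  (counter 7, T0.r 6)

A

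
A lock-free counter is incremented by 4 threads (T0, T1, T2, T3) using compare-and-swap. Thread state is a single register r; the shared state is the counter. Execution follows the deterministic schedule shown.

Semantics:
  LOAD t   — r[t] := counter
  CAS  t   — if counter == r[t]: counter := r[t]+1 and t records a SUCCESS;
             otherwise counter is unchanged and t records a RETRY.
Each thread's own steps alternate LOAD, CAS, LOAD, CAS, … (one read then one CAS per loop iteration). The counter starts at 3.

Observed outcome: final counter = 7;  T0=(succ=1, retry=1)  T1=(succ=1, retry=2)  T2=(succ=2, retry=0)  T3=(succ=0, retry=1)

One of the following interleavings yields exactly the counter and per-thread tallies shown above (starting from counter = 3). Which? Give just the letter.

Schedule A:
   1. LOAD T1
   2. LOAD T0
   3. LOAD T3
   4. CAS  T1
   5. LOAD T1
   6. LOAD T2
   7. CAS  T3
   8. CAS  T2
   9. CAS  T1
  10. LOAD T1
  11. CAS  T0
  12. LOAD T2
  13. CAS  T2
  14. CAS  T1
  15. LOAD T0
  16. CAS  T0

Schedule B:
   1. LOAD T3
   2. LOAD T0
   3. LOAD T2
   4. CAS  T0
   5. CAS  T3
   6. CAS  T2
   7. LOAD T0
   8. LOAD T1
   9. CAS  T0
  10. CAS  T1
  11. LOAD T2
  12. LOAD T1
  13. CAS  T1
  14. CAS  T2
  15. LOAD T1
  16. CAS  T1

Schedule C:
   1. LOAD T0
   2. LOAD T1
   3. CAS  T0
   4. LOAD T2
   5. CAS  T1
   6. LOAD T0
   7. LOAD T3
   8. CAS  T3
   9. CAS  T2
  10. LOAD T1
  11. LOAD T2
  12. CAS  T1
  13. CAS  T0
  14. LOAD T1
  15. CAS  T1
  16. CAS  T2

A

Simulating candidate A:
[1] T1.load  rd  (counter 3, T1.r 3)
[2] T0.load  rd  (counter 3, T0.r 3)
[3] T3.load  rd  (counter 3, T3.r 3)
[4] T1.cas  hit  (counter 4, T1.r 3)
[5] T1.load  rd  (counter 4, T1.r 4)
[6] T2.load  rd  (counter 4, T2.r 4)
[7] T3.cas  miss  (counter 4, T3.r 3)
[8] T2.cas  hit  (counter 5, T2.r 4)
[9] T1.cas  miss  (counter 5, T1.r 4)
[10] T1.load  rd  (counter 5, T1.r 5)
[11] T0.cas  miss  (counter 5, T0.r 3)
[12] T2.load  rd  (counter 5, T2.r 5)
[13] T2.cas  hit  (counter 6, T2.r 5)
[14] T1.cas  miss  (counter 6, T1.r 5)
[15] T0.load  rd  (counter 6, T0.r 6)
[16] T0.cas  hit  (counter 7, T0.r 6)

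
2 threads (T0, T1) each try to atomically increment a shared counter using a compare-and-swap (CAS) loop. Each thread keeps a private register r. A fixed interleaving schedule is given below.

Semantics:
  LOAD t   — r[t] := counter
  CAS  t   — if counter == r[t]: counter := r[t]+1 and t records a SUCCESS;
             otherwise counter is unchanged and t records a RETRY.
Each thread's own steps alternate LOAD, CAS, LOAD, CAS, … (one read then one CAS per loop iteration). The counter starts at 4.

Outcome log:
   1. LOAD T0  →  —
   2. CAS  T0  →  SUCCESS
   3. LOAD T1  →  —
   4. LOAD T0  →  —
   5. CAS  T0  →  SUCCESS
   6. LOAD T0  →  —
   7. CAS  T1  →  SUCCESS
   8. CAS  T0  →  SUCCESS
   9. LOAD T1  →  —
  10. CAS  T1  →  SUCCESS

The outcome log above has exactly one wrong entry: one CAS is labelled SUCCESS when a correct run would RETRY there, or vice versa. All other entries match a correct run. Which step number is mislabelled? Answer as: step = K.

Reference trace:
step 1: T0 LOAD ⇒ load; ctr=4 reg=4
step 2: T0 CAS ⇒ ok; ctr=5 reg=4
step 3: T1 LOAD ⇒ load; ctr=5 reg=5
step 4: T0 LOAD ⇒ load; ctr=5 reg=5
step 5: T0 CAS ⇒ ok; ctr=6 reg=5
step 6: T0 LOAD ⇒ load; ctr=6 reg=6
step 7: T1 CAS ⇒ retry; ctr=6 reg=5
step 8: T0 CAS ⇒ ok; ctr=7 reg=6
step 9: T1 LOAD ⇒ load; ctr=7 reg=7
step 10: T1 CAS ⇒ ok; ctr=8 reg=7
Mismatch at 7.

step = 7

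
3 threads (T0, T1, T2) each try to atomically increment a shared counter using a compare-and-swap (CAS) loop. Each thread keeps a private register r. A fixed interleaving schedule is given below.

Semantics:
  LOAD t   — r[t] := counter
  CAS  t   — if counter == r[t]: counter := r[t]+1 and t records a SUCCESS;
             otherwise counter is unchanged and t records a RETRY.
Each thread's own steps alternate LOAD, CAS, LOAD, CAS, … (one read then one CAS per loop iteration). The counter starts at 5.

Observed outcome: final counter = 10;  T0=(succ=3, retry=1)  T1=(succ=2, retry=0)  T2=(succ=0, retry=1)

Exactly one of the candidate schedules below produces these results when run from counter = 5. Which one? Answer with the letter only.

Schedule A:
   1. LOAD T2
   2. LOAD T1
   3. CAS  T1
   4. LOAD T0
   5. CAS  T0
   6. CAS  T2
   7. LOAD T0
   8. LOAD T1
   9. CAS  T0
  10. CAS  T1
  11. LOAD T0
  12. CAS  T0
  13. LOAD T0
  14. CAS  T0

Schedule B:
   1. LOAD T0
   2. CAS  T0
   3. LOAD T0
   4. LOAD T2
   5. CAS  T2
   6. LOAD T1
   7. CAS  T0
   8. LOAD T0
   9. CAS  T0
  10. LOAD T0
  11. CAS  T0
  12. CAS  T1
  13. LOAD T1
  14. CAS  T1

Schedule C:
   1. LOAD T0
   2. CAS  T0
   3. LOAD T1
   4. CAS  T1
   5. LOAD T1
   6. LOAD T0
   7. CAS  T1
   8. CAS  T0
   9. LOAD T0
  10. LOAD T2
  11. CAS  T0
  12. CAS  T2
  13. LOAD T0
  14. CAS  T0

Tracing schedule C:
[1] T0.load  rd  (counter 5, T0.r 5)
[2] T0.cas  hit  (counter 6, T0.r 5)
[3] T1.load  rd  (counter 6, T1.r 6)
[4] T1.cas  hit  (counter 7, T1.r 6)
[5] T1.load  rd  (counter 7, T1.r 7)
[6] T0.load  rd  (counter 7, T0.r 7)
[7] T1.cas  hit  (counter 8, T1.r 7)
[8] T0.cas  miss  (counter 8, T0.r 7)
[9] T0.load  rd  (counter 8, T0.r 8)
[10] T2.load  rd  (counter 8, T2.r 8)
[11] T0.cas  hit  (counter 9, T0.r 8)
[12] T2.cas  miss  (counter 9, T2.r 8)
[13] T0.load  rd  (counter 9, T0.r 9)
[14] T0.cas  hit  (counter 10, T0.r 9)

C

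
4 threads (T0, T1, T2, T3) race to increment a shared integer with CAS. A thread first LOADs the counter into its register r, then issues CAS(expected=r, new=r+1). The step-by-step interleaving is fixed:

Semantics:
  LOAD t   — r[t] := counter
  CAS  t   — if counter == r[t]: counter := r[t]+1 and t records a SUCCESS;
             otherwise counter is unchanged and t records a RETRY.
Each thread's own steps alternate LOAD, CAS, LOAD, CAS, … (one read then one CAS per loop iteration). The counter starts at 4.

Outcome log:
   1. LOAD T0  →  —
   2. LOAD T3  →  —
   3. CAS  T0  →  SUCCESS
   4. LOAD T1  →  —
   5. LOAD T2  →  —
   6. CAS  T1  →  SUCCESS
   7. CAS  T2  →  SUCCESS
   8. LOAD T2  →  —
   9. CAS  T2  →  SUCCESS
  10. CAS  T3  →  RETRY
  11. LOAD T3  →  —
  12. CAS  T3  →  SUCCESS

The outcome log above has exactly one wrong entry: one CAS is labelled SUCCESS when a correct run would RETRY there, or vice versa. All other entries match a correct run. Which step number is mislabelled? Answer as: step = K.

step = 7

Reference trace:
[1] T0.load  rd  (counter 4, T0.r 4)
[2] T3.load  rd  (counter 4, T3.r 4)
[3] T0.cas  hit  (counter 5, T0.r 4)
[4] T1.load  rd  (counter 5, T1.r 5)
[5] T2.load  rd  (counter 5, T2.r 5)
[6] T1.cas  hit  (counter 6, T1.r 5)
[7] T2.cas  miss  (counter 6, T2.r 5)
[8] T2.load  rd  (counter 6, T2.r 6)
[9] T2.cas  hit  (counter 7, T2.r 6)
[10] T3.cas  miss  (counter 7, T3.r 4)
[11] T3.load  rd  (counter 7, T3.r 7)
[12] T3.cas  hit  (counter 8, T3.r 7)
Log disagrees first at step 7.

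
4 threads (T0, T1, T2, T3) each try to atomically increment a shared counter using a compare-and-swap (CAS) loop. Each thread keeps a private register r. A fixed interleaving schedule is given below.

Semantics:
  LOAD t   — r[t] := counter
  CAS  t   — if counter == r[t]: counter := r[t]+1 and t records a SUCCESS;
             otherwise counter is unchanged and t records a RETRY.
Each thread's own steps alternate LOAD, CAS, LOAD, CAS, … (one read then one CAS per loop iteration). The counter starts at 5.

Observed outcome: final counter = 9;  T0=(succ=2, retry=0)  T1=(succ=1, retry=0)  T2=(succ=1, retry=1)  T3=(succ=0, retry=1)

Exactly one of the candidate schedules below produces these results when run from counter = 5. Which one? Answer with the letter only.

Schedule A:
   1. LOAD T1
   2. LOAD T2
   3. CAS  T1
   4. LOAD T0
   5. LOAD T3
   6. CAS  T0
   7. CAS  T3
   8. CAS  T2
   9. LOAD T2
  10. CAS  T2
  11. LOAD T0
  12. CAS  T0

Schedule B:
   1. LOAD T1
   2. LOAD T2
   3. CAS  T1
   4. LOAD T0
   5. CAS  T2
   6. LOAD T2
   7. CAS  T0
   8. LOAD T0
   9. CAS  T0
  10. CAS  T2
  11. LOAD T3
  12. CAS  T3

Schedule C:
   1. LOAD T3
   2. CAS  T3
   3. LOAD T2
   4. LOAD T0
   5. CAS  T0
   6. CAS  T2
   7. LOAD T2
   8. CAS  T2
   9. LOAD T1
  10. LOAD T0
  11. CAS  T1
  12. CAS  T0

A

Simulating candidate A:
[1] T1.load  rd  (counter 5, T1.r 5)
[2] T2.load  rd  (counter 5, T2.r 5)
[3] T1.cas  hit  (counter 6, T1.r 5)
[4] T0.load  rd  (counter 6, T0.r 6)
[5] T3.load  rd  (counter 6, T3.r 6)
[6] T0.cas  hit  (counter 7, T0.r 6)
[7] T3.cas  miss  (counter 7, T3.r 6)
[8] T2.cas  miss  (counter 7, T2.r 5)
[9] T2.load  rd  (counter 7, T2.r 7)
[10] T2.cas  hit  (counter 8, T2.r 7)
[11] T0.load  rd  (counter 8, T0.r 8)
[12] T0.cas  hit  (counter 9, T0.r 8)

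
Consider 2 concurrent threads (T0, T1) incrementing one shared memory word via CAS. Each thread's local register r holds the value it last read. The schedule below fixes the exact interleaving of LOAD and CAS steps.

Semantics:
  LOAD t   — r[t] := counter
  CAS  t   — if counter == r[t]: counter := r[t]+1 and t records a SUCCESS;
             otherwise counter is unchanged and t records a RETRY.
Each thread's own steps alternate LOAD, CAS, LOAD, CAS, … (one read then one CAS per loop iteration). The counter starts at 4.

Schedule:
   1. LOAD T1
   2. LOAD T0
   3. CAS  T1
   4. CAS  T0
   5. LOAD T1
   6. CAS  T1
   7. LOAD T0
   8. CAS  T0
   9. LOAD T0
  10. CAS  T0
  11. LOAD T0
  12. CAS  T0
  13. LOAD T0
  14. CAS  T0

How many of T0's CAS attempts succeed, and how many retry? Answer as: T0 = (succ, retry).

T0 = (4, 1)

T1 LOAD — after: cnt=4, r=4 — load
T0 LOAD — after: cnt=4, r=4 — load
T1 CAS — after: cnt=5, r=4 — ok
T0 CAS — after: cnt=5, r=4 — retry
T1 LOAD — after: cnt=5, r=5 — load
T1 CAS — after: cnt=6, r=5 — ok
T0 LOAD — after: cnt=6, r=6 — load
T0 CAS — after: cnt=7, r=6 — ok
T0 LOAD — after: cnt=7, r=7 — load
T0 CAS — after: cnt=8, r=7 — ok
T0 LOAD — after: cnt=8, r=8 — load
T0 CAS — after: cnt=9, r=8 — ok
T0 LOAD — after: cnt=9, r=9 — load
T0 CAS — after: cnt=10, r=9 — ok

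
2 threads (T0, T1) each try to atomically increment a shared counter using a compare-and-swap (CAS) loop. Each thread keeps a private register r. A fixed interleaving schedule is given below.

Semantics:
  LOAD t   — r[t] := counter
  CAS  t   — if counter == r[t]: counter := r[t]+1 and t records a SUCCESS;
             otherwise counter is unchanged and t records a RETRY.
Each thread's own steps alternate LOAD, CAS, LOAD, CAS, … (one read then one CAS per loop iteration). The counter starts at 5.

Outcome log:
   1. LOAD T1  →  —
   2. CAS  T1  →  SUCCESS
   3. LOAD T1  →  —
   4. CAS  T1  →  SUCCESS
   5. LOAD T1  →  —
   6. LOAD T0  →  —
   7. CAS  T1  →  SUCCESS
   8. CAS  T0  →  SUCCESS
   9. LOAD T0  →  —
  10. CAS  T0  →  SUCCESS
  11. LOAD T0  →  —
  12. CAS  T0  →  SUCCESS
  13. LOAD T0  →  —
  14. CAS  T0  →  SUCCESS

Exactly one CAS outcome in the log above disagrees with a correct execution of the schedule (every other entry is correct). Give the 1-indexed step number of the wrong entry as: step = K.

Reference trace:
step 1: T1 LOAD ⇒ load; ctr=5 reg=5
step 2: T1 CAS ⇒ ok; ctr=6 reg=5
step 3: T1 LOAD ⇒ load; ctr=6 reg=6
step 4: T1 CAS ⇒ ok; ctr=7 reg=6
step 5: T1 LOAD ⇒ load; ctr=7 reg=7
step 6: T0 LOAD ⇒ load; ctr=7 reg=7
step 7: T1 CAS ⇒ ok; ctr=8 reg=7
step 8: T0 CAS ⇒ retry; ctr=8 reg=7
step 9: T0 LOAD ⇒ load; ctr=8 reg=8
step 10: T0 CAS ⇒ ok; ctr=9 reg=8
step 11: T0 LOAD ⇒ load; ctr=9 reg=9
step 12: T0 CAS ⇒ ok; ctr=10 reg=9
step 13: T0 LOAD ⇒ load; ctr=10 reg=10
step 14: T0 CAS ⇒ ok; ctr=11 reg=10
Log disagrees first at step 8.

step = 8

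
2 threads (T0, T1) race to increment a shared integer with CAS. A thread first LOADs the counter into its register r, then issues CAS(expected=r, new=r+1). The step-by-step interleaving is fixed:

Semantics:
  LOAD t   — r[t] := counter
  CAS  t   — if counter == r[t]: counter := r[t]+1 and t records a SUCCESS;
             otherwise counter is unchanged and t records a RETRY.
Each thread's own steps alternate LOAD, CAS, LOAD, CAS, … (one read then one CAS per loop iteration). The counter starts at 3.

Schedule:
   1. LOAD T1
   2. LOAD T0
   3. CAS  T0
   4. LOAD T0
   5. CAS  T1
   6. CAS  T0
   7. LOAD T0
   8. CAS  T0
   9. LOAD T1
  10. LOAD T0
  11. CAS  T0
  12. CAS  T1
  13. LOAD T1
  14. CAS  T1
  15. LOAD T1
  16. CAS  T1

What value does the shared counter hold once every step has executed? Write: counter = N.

   1) LOAD T1:  M=3  r_T1=3
   2) LOAD T0:  M=3  r_T0=3
   3) CAS  T0:  M=4  r_T0=3 ✓
   4) LOAD T0:  M=4  r_T0=4
   5) CAS  T1:  M=4  r_T1=3 ✗
   6) CAS  T0:  M=5  r_T0=4 ✓
   7) LOAD T0:  M=5  r_T0=5
   8) CAS  T0:  M=6  r_T0=5 ✓
   9) LOAD T1:  M=6  r_T1=6
  10) LOAD T0:  M=6  r_T0=6
  11) CAS  T0:  M=7  r_T0=6 ✓
  12) CAS  T1:  M=7  r_T1=6 ✗
  13) LOAD T1:  M=7  r_T1=7
  14) CAS  T1:  M=8  r_T1=7 ✓
  15) LOAD T1:  M=8  r_T1=8
  16) CAS  T1:  M=9  r_T1=8 ✓

counter = 9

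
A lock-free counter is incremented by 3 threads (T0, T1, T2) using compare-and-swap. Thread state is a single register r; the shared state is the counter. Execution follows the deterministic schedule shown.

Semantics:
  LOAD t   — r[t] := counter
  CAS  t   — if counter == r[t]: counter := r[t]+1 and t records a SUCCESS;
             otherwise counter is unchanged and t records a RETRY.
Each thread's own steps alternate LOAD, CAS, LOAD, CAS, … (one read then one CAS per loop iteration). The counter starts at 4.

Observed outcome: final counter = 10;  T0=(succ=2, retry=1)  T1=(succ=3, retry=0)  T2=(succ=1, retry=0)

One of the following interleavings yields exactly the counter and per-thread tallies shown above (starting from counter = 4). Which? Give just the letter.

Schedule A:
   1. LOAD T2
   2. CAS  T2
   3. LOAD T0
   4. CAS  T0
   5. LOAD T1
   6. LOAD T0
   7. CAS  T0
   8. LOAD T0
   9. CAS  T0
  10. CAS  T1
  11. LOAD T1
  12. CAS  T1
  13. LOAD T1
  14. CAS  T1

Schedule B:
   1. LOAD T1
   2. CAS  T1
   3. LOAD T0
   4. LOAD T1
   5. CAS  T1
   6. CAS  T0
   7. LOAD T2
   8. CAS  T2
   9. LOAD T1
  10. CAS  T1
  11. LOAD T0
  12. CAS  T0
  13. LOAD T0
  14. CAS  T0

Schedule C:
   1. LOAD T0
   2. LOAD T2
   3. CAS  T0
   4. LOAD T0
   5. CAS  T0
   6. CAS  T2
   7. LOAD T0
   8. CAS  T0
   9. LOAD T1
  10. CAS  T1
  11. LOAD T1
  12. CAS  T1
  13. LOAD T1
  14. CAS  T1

B

Tracing schedule B:
[1] T1.load  rd  (counter 4, T1.r 4)
[2] T1.cas  hit  (counter 5, T1.r 4)
[3] T0.load  rd  (counter 5, T0.r 5)
[4] T1.load  rd  (counter 5, T1.r 5)
[5] T1.cas  hit  (counter 6, T1.r 5)
[6] T0.cas  miss  (counter 6, T0.r 5)
[7] T2.load  rd  (counter 6, T2.r 6)
[8] T2.cas  hit  (counter 7, T2.r 6)
[9] T1.load  rd  (counter 7, T1.r 7)
[10] T1.cas  hit  (counter 8, T1.r 7)
[11] T0.load  rd  (counter 8, T0.r 8)
[12] T0.cas  hit  (counter 9, T0.r 8)
[13] T0.load  rd  (counter 9, T0.r 9)
[14] T0.cas  hit  (counter 10, T0.r 9)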